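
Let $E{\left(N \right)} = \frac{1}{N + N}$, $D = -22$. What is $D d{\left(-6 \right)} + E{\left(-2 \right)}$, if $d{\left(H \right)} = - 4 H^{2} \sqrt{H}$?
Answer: $- \frac{1}{4} + 3168 i \sqrt{6} \approx -0.25 + 7760.0 i$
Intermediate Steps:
$E{\left(N \right)} = \frac{1}{2 N}$
$d{\left(H \right)} = - 4 H^{\frac{5}{2}}$
$D d{\left(-6 \right)} + E{\left(-2 \right)} = - 22 \left(- 4 \left(-6\right)^{\frac{5}{2}}\right) + \frac{1}{2 \left(-2\right)} = - 22 \left(- 4 \cdot 36 i \sqrt{6}\right) + \frac{1}{2} \left(- \frac{1}{2}\right) = - 22 \left(- 144 i \sqrt{6}\right) - \frac{1}{4} = 3168 i \sqrt{6} - \frac{1}{4} = - \frac{1}{4} + 3168 i \sqrt{6}$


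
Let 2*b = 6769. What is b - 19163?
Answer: -31557/2 ≈ -15779.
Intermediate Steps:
b = 6769/2 (b = (1/2)*6769 = 6769/2 ≈ 3384.5)
b - 19163 = 6769/2 - 19163 = -31557/2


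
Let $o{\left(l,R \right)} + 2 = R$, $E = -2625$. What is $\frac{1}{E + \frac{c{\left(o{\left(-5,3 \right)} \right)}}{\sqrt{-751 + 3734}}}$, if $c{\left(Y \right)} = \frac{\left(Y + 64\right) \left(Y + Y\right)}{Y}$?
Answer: $- \frac{313215}{822188699} - \frac{26 \sqrt{2983}}{4110943495} \approx -0.0003813$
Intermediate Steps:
$o{\left(l,R \right)} = -2 + R$
$c{\left(Y \right)} = 128 + 2 Y$ ($c{\left(Y \right)} = \frac{\left(64 + Y\right) 2 Y}{Y} = \frac{2 Y \left(64 + Y\right)}{Y} = 128 + 2 Y$)
$\frac{1}{E + \frac{c{\left(o{\left(-5,3 \right)} \right)}}{\sqrt{-751 + 3734}}} = \frac{1}{-2625 + \frac{128 + 2 \left(-2 + 3\right)}{\sqrt{-751 + 3734}}} = \frac{1}{-2625 + \frac{128 + 2 \cdot 1}{\sqrt{2983}}} = \frac{1}{-2625 + \left(128 + 2\right) \frac{\sqrt{2983}}{2983}} = \frac{1}{-2625 + 130 \frac{\sqrt{2983}}{2983}} = \frac{1}{-2625 + \frac{130 \sqrt{2983}}{2983}}$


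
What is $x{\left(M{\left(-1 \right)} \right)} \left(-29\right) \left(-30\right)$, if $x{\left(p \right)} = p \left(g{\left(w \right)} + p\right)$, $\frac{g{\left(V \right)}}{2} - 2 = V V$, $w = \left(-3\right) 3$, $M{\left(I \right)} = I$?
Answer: $-143550$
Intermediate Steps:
$w = -9$
$g{\left(V \right)} = 4 + 2 V^{2}$ ($g{\left(V \right)} = 4 + 2 V V = 4 + 2 V^{2}$)
$x{\left(p \right)} = p \left(166 + p\right)$ ($x{\left(p \right)} = p \left(\left(4 + 2 \left(-9\right)^{2}\right) + p\right) = p \left(\left(4 + 2 \cdot 81\right) + p\right) = p \left(\left(4 + 162\right) + p\right) = p \left(166 + p\right)$)
$x{\left(M{\left(-1 \right)} \right)} \left(-29\right) \left(-30\right) = - (166 - 1) \left(-29\right) \left(-30\right) = \left(-1\right) 165 \left(-29\right) \left(-30\right) = \left(-165\right) \left(-29\right) \left(-30\right) = 4785 \left(-30\right) = -143550$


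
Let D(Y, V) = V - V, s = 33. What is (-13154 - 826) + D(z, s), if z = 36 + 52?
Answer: -13980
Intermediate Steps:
z = 88
D(Y, V) = 0
(-13154 - 826) + D(z, s) = (-13154 - 826) + 0 = -13980 + 0 = -13980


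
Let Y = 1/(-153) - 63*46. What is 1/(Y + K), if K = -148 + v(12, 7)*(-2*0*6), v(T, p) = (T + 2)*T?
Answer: -153/466039 ≈ -0.00032830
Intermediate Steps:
Y = -443395/153 (Y = -1/153 - 2898 = -443395/153 ≈ -2898.0)
v(T, p) = T*(2 + T) (v(T, p) = (2 + T)*T = T*(2 + T))
K = -148 (K = -148 + (12*(2 + 12))*(-2*0*6) = -148 + (12*14)*(0*6) = -148 + 168*0 = -148 + 0 = -148)
1/(Y + K) = 1/(-443395/153 - 148) = 1/(-466039/153) = -153/466039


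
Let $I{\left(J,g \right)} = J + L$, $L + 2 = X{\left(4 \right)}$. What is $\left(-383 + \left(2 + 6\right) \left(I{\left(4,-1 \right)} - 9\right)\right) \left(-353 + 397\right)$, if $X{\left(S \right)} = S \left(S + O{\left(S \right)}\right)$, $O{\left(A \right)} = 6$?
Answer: $-5236$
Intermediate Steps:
$X{\left(S \right)} = S \left(6 + S\right)$ ($X{\left(S \right)} = S \left(S + 6\right) = S \left(6 + S\right)$)
$L = 38$ ($L = -2 + 4 \left(6 + 4\right) = -2 + 4 \cdot 10 = -2 + 40 = 38$)
$I{\left(J,g \right)} = 38 + J$ ($I{\left(J,g \right)} = J + 38 = 38 + J$)
$\left(-383 + \left(2 + 6\right) \left(I{\left(4,-1 \right)} - 9\right)\right) \left(-353 + 397\right) = \left(-383 + \left(2 + 6\right) \left(\left(38 + 4\right) - 9\right)\right) \left(-353 + 397\right) = \left(-383 + 8 \left(42 - 9\right)\right) 44 = \left(-383 + 8 \cdot 33\right) 44 = \left(-383 + 264\right) 44 = \left(-119\right) 44 = -5236$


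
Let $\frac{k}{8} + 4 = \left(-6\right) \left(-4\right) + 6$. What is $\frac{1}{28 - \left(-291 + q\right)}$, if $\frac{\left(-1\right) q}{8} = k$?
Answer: $\frac{1}{1983} \approx 0.00050429$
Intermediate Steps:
$k = 208$ ($k = -32 + 8 \left(\left(-6\right) \left(-4\right) + 6\right) = -32 + 8 \left(24 + 6\right) = -32 + 8 \cdot 30 = -32 + 240 = 208$)
$q = -1664$ ($q = \left(-8\right) 208 = -1664$)
$\frac{1}{28 - \left(-291 + q\right)} = \frac{1}{28 + \left(12 - \left(\left(-118 - 161\right) - 1664\right)\right)} = \frac{1}{28 + \left(12 - \left(-279 - 1664\right)\right)} = \frac{1}{28 + \left(12 - -1943\right)} = \frac{1}{28 + \left(12 + 1943\right)} = \frac{1}{28 + 1955} = \frac{1}{1983}$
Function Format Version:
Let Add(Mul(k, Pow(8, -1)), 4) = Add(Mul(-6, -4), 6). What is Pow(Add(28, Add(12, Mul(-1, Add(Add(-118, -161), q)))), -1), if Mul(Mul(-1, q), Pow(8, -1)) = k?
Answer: Rational(1, 1983) ≈ 0.00050429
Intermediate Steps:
k = 208 (k = Add(-32, Mul(8, Add(Mul(-6, -4), 6))) = Add(-32, Mul(8, Add(24, 6))) = Add(-32, Mul(8, 30)) = Add(-32, 240) = 208)
q = -1664 (q = Mul(-8, 208) = -1664)
Pow(Add(28, Add(12, Mul(-1, Add(Add(-118, -161), q)))), -1) = Pow(Add(28, Add(12, Mul(-1, Add(Add(-118, -161), -1664)))), -1) = Pow(Add(28, Add(12, Mul(-1, Add(-279, -1664)))), -1) = Pow(Add(28, Add(12, Mul(-1, -1943))), -1) = Pow(Add(28, Add(12, 1943)), -1) = Pow(Add(28, 1955), -1) = Pow(1983, -1) = Rational(1, 1983)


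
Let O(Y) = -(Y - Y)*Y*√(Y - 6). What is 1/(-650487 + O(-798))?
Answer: -1/650487 ≈ -1.5373e-6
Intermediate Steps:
O(Y) = 0 (O(Y) = -0*Y*√(-6 + Y) = -0*√(-6 + Y) = -1*0 = 0)
1/(-650487 + O(-798)) = 1/(-650487 + 0) = 1/(-650487) = -1/650487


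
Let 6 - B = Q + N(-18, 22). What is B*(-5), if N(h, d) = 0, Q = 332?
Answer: 1630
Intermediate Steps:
B = -326 (B = 6 - (332 + 0) = 6 - 1*332 = 6 - 332 = -326)
B*(-5) = -326*(-5) = 1630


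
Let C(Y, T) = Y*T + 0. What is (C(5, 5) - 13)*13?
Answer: 156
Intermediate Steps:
C(Y, T) = T*Y (C(Y, T) = T*Y + 0 = T*Y)
(C(5, 5) - 13)*13 = (5*5 - 13)*13 = (25 - 13)*13 = 12*13 = 156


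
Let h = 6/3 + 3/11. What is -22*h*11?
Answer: -550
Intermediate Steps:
h = 25/11 (h = 6*(⅓) + 3*(1/11) = 2 + 3/11 = 25/11 ≈ 2.2727)
-22*h*11 = -22*25/11*11 = -50*11 = -550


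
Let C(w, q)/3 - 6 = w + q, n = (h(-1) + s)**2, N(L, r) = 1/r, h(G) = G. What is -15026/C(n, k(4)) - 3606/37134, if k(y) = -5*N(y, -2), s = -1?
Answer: -20670767/51575 ≈ -400.79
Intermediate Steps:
n = 4 (n = (-1 - 1)**2 = (-2)**2 = 4)
k(y) = 5/2 (k(y) = -5/(-2) = -5*(-1/2) = 5/2)
C(w, q) = 18 + 3*q + 3*w (C(w, q) = 18 + 3*(w + q) = 18 + 3*(q + w) = 18 + (3*q + 3*w) = 18 + 3*q + 3*w)
-15026/C(n, k(4)) - 3606/37134 = -15026/(18 + 3*(5/2) + 3*4) - 3606/37134 = -15026/(18 + 15/2 + 12) - 3606*1/37134 = -15026/75/2 - 601/6189 = -15026*2/75 - 601/6189 = -30052/75 - 601/6189 = -20670767/51575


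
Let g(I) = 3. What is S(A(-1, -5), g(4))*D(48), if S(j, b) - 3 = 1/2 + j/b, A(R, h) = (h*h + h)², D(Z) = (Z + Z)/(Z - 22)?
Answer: 6568/13 ≈ 505.23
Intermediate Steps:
D(Z) = 2*Z/(-22 + Z) (D(Z) = (2*Z)/(-22 + Z) = 2*Z/(-22 + Z))
A(R, h) = (h + h²)² (A(R, h) = (h² + h)² = (h + h²)²)
S(j, b) = 7/2 + j/b (S(j, b) = 3 + (1/2 + j/b) = 3 + (1*(½) + j/b) = 3 + (½ + j/b) = 7/2 + j/b)
S(A(-1, -5), g(4))*D(48) = (7/2 + ((-5)²*(1 - 5)²)/3)*(2*48/(-22 + 48)) = (7/2 + (25*(-4)²)*(⅓))*(2*48/26) = (7/2 + (25*16)*(⅓))*(2*48*(1/26)) = (7/2 + 400*(⅓))*(48/13) = (7/2 + 400/3)*(48/13) = (821/6)*(48/13) = 6568/13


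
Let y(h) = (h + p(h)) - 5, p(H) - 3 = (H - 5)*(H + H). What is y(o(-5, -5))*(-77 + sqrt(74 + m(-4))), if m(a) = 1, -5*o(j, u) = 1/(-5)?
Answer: 113421/625 - 1473*sqrt(3)/125 ≈ 161.06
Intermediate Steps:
o(j, u) = 1/25 (o(j, u) = -1/5/(-5) = -1/5*(-1/5) = 1/25)
p(H) = 3 + 2*H*(-5 + H) (p(H) = 3 + (H - 5)*(H + H) = 3 + (-5 + H)*(2*H) = 3 + 2*H*(-5 + H))
y(h) = -2 - 9*h + 2*h**2 (y(h) = (h + (3 - 10*h + 2*h**2)) - 5 = (3 - 9*h + 2*h**2) - 5 = -2 - 9*h + 2*h**2)
y(o(-5, -5))*(-77 + sqrt(74 + m(-4))) = (-2 - 9*1/25 + 2*(1/25)**2)*(-77 + sqrt(74 + 1)) = (-2 - 9/25 + 2*(1/625))*(-77 + sqrt(75)) = (-2 - 9/25 + 2/625)*(-77 + 5*sqrt(3)) = -1473*(-77 + 5*sqrt(3))/625 = 113421/625 - 1473*sqrt(3)/125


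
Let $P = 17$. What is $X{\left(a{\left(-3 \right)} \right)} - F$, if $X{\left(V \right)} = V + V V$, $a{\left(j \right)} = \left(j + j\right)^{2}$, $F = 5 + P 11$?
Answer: $1140$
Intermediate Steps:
$F = 192$ ($F = 5 + 17 \cdot 11 = 5 + 187 = 192$)
$a{\left(j \right)} = 4 j^{2}$ ($a{\left(j \right)} = \left(2 j\right)^{2} = 4 j^{2}$)
$X{\left(V \right)} = V + V^{2}$
$X{\left(a{\left(-3 \right)} \right)} - F = 4 \left(-3\right)^{2} \left(1 + 4 \left(-3\right)^{2}\right) - 192 = 4 \cdot 9 \left(1 + 4 \cdot 9\right) - 192 = 36 \left(1 + 36\right) - 192 = 36 \cdot 37 - 192 = 1332 - 192 = 1140$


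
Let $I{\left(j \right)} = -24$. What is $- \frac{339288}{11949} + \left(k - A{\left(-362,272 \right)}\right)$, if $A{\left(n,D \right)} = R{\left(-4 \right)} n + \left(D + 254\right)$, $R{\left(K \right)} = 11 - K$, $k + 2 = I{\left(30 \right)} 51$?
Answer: $\frac{14536378}{3983} \approx 3649.6$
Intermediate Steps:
$k = -1226$ ($k = -2 - 1224 = -1226$)
$A{\left(n,D \right)} = 254 + D + 15 n$ ($A{\left(n,D \right)} = \left(11 - -4\right) n + \left(D + 254\right) = \left(11 + 4\right) n + \left(254 + D\right) = 15 n + \left(254 + D\right) = 254 + D + 15 n$)
$- \frac{339288}{11949} + \left(k - A{\left(-362,272 \right)}\right) = - \frac{339288}{11949} - \left(1752 - 5430\right) = \left(-339288\right) \frac{1}{11949} - -3678 = - \frac{113096}{3983} - -3678 = - \frac{113096}{3983} + \left(-1226 + 4904\right) = - \frac{113096}{3983} + 3678 = \frac{14536378}{3983}$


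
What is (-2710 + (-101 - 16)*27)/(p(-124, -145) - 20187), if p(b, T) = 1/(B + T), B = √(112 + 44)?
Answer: 618126965278/2126108935573 - 5869*√39/4252217871146 ≈ 0.29073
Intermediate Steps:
B = 2*√39 (B = √156 = 2*√39 ≈ 12.490)
p(b, T) = 1/(T + 2*√39) (p(b, T) = 1/(2*√39 + T) = 1/(T + 2*√39))
(-2710 + (-101 - 16)*27)/(p(-124, -145) - 20187) = (-2710 + (-101 - 16)*27)/(1/(-145 + 2*√39) - 20187) = (-2710 - 117*27)/(-20187 + 1/(-145 + 2*√39)) = (-2710 - 3159)/(-20187 + 1/(-145 + 2*√39)) = -5869/(-20187 + 1/(-145 + 2*√39))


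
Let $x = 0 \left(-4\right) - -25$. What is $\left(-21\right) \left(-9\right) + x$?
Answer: $214$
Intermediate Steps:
$x = 25$ ($x = 0 + 25 = 25$)
$\left(-21\right) \left(-9\right) + x = \left(-21\right) \left(-9\right) + 25 = 189 + 25 = 214$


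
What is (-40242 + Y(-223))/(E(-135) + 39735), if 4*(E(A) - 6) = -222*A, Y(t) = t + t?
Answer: -81376/94467 ≈ -0.86142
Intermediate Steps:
Y(t) = 2*t
E(A) = 6 - 111*A/2 (E(A) = 6 + (-222*A)/4 = 6 - 111*A/2)
(-40242 + Y(-223))/(E(-135) + 39735) = (-40242 + 2*(-223))/((6 - 111/2*(-135)) + 39735) = (-40242 - 446)/((6 + 14985/2) + 39735) = -40688/(14997/2 + 39735) = -40688/94467/2 = -40688*2/94467 = -81376/94467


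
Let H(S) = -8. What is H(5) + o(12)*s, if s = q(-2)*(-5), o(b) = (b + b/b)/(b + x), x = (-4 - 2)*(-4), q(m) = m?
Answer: -79/18 ≈ -4.3889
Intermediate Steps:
x = 24 (x = -6*(-4) = 24)
o(b) = (1 + b)/(24 + b) (o(b) = (b + b/b)/(b + 24) = (b + 1)/(24 + b) = (1 + b)/(24 + b))
s = 10 (s = -2*(-5) = 10)
H(5) + o(12)*s = -8 + ((1 + 12)/(24 + 12))*10 = -8 + (13/36)*10 = -8 + 65/18 = -79/18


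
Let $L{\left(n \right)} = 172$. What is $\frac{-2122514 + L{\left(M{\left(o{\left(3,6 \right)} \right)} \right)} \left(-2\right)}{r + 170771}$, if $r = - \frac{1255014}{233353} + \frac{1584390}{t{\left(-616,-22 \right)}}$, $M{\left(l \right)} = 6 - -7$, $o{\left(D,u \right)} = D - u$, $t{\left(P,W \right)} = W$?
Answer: $- \frac{2724564055807}{126737145902} \approx -21.498$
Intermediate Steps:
$M{\left(l \right)} = 13$ ($M{\left(l \right)} = 6 + 7 = 13$)
$r = - \frac{184874884989}{2566883}$ ($r = - \frac{1255014}{233353} + \frac{1584390}{-22} = \left(-1255014\right) \frac{1}{233353} + 1584390 \left(- \frac{1}{22}\right) = - \frac{1255014}{233353} - \frac{792195}{11} = - \frac{184874884989}{2566883} \approx -72023.0$)
$\frac{-2122514 + L{\left(M{\left(o{\left(3,6 \right)} \right)} \right)} \left(-2\right)}{r + 170771} = \frac{-2122514 + 172 \left(-2\right)}{- \frac{184874884989}{2566883} + 170771} = \frac{-2122514 - 344}{\frac{253474291804}{2566883}} = \left(-2122858\right) \frac{2566883}{253474291804} = - \frac{2724564055807}{126737145902}$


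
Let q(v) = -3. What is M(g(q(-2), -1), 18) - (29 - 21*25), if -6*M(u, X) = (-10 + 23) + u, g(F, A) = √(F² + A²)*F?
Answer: 2963/6 + √10/2 ≈ 495.41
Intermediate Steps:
g(F, A) = F*√(A² + F²) (g(F, A) = √(A² + F²)*F = F*√(A² + F²))
M(u, X) = -13/6 - u/6 (M(u, X) = -((-10 + 23) + u)/6 = -(13 + u)/6 = -13/6 - u/6)
M(g(q(-2), -1), 18) - (29 - 21*25) = (-13/6 - (-1)*√((-1)² + (-3)²)/2) - (29 - 21*25) = (-13/6 - (-1)*√(1 + 9)/2) - (29 - 525) = (-13/6 - (-1)*√10/2) - 1*(-496) = (-13/6 + √10/2) + 496 = 2963/6 + √10/2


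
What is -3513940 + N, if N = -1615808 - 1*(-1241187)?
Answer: -3888561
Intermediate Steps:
N = -374621 (N = -1615808 + 1241187 = -374621)
-3513940 + N = -3513940 - 374621 = -3888561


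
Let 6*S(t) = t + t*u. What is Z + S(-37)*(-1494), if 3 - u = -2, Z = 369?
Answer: 55647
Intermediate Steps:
u = 5 (u = 3 - 1*(-2) = 3 + 2 = 5)
S(t) = t (S(t) = (t + t*5)/6 = (t + 5*t)/6 = (6*t)/6 = t)
Z + S(-37)*(-1494) = 369 - 37*(-1494) = 369 + 55278 = 55647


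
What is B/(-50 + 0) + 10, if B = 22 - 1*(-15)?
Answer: 463/50 ≈ 9.2600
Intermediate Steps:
B = 37 (B = 22 + 15 = 37)
B/(-50 + 0) + 10 = 37/(-50 + 0) + 10 = 37/(-50) + 10 = -1/50*37 + 10 = -37/50 + 10 = 463/50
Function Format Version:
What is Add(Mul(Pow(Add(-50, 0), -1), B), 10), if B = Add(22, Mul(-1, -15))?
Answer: Rational(463, 50) ≈ 9.2600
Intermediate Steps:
B = 37 (B = Add(22, 15) = 37)
Add(Mul(Pow(Add(-50, 0), -1), B), 10) = Add(Mul(Pow(Add(-50, 0), -1), 37), 10) = Add(Mul(Pow(-50, -1), 37), 10) = Add(Mul(Rational(-1, 50), 37), 10) = Add(Rational(-37, 50), 10) = Rational(463, 50)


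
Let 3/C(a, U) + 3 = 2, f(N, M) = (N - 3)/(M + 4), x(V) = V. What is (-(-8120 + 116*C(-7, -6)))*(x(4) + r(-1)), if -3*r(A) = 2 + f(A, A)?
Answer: 287912/9 ≈ 31990.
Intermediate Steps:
f(N, M) = (-3 + N)/(4 + M)
C(a, U) = -3 (C(a, U) = 3/(-3 + 2) = 3/(-1) = 3*(-1) = -3)
r(A) = -2/3 - (-3 + A)/(3*(4 + A)) (r(A) = -(2 + (-3 + A)/(4 + A))/3 = -2/3 - (-3 + A)/(3*(4 + A)))
(-(-8120 + 116*C(-7, -6)))*(x(4) + r(-1)) = (-116/(1/(-70 - 3)))*(4 + (-5/3 - 1*(-1))/(4 - 1)) = (-116/(1/(-73)))*(4 + (-5/3 + 1)/3) = (-116/(-1/73))*(4 + (1/3)*(-2/3)) = (-116*(-73))*(4 - 2/9) = 8468*(34/9) = 287912/9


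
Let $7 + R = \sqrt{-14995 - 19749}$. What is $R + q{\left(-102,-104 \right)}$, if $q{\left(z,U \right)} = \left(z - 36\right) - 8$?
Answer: $-153 + 2 i \sqrt{8686} \approx -153.0 + 186.4 i$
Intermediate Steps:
$R = -7 + 2 i \sqrt{8686}$ ($R = -7 + \sqrt{-14995 - 19749} = -7 + \sqrt{-34744} = -7 + 2 i \sqrt{8686} \approx -7.0 + 186.4 i$)
$q{\left(z,U \right)} = -44 + z$ ($q{\left(z,U \right)} = \left(-36 + z\right) - 8 = -44 + z$)
$R + q{\left(-102,-104 \right)} = \left(-7 + 2 i \sqrt{8686}\right) - 146 = -153 + 2 i \sqrt{8686}$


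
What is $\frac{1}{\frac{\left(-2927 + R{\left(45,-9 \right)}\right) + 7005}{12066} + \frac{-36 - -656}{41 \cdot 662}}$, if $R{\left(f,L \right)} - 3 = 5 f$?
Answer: $\frac{81873843}{31088593} \approx 2.6336$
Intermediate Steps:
$R{\left(f,L \right)} = 3 + 5 f$
$\frac{1}{\frac{\left(-2927 + R{\left(45,-9 \right)}\right) + 7005}{12066} + \frac{-36 - -656}{41 \cdot 662}} = \frac{1}{\frac{\left(-2927 + \left(3 + 5 \cdot 45\right)\right) + 7005}{12066} + \frac{-36 - -656}{41 \cdot 662}} = \frac{1}{\left(\left(-2927 + \left(3 + 225\right)\right) + 7005\right) \frac{1}{12066} + \frac{-36 + 656}{27142}} = \frac{1}{\left(\left(-2927 + 228\right) + 7005\right) \frac{1}{12066} + 620 \cdot \frac{1}{27142}} = \frac{1}{\left(-2699 + 7005\right) \frac{1}{12066} + \frac{310}{13571}} = \frac{1}{4306 \cdot \frac{1}{12066} + \frac{310}{13571}} = \frac{1}{\frac{2153}{6033} + \frac{310}{13571}} = \frac{1}{\frac{31088593}{81873843}} = \frac{81873843}{31088593}$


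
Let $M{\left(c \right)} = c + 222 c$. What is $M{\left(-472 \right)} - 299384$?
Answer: $-404640$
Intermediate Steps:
$M{\left(c \right)} = 223 c$
$M{\left(-472 \right)} - 299384 = 223 \left(-472\right) - 299384 = -105256 - 299384 = -404640$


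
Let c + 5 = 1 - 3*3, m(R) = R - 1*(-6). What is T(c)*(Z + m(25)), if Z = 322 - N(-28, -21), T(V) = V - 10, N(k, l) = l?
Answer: -8602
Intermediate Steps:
m(R) = 6 + R (m(R) = R + 6 = 6 + R)
c = -13 (c = -5 + (1 - 3*3) = -5 + (1 - 9) = -5 - 8 = -13)
T(V) = -10 + V
Z = 343 (Z = 322 - 1*(-21) = 322 + 21 = 343)
T(c)*(Z + m(25)) = (-10 - 13)*(343 + (6 + 25)) = -23*(343 + 31) = -23*374 = -8602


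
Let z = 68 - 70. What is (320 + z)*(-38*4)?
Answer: -48336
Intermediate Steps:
z = -2
(320 + z)*(-38*4) = (320 - 2)*(-38*4) = 318*(-152) = -48336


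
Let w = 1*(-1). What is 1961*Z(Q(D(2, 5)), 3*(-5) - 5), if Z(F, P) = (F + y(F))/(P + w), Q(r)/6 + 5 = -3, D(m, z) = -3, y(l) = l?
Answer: 62752/7 ≈ 8964.6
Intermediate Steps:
Q(r) = -48 (Q(r) = -30 + 6*(-3) = -30 - 18 = -48)
w = -1
Z(F, P) = 2*F/(-1 + P) (Z(F, P) = (F + F)/(P - 1) = (2*F)/(-1 + P) = 2*F/(-1 + P))
1961*Z(Q(D(2, 5)), 3*(-5) - 5) = 1961*(2*(-48)/(-1 + (3*(-5) - 5))) = 1961*(2*(-48)/(-1 + (-15 - 5))) = 1961*(2*(-48)/(-1 - 20)) = 1961*(2*(-48)/(-21)) = 1961*(2*(-48)*(-1/21)) = 1961*(32/7) = 62752/7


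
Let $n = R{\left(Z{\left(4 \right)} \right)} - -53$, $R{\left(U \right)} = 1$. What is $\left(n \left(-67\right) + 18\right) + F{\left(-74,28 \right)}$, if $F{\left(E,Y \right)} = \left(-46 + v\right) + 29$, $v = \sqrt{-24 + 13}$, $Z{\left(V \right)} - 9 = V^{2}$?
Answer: $-3617 + i \sqrt{11} \approx -3617.0 + 3.3166 i$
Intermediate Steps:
$Z{\left(V \right)} = 9 + V^{2}$
$v = i \sqrt{11}$ ($v = \sqrt{-11} = i \sqrt{11} \approx 3.3166 i$)
$F{\left(E,Y \right)} = -17 + i \sqrt{11}$ ($F{\left(E,Y \right)} = \left(-46 + i \sqrt{11}\right) + 29 = -17 + i \sqrt{11}$)
$n = 54$ ($n = 1 - -53 = 1 + 53 = 54$)
$\left(n \left(-67\right) + 18\right) + F{\left(-74,28 \right)} = \left(54 \left(-67\right) + 18\right) - \left(17 - i \sqrt{11}\right) = \left(-3618 + 18\right) - \left(17 - i \sqrt{11}\right) = -3600 - \left(17 - i \sqrt{11}\right) = -3617 + i \sqrt{11}$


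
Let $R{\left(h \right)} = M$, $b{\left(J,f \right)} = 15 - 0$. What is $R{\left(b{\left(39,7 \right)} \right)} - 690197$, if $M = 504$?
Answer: $-689693$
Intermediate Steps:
$b{\left(J,f \right)} = 15$ ($b{\left(J,f \right)} = 15 + 0 = 15$)
$R{\left(h \right)} = 504$
$R{\left(b{\left(39,7 \right)} \right)} - 690197 = 504 - 690197 = -689693$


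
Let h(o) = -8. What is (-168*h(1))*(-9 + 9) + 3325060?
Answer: 3325060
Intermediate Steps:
(-168*h(1))*(-9 + 9) + 3325060 = (-168*(-8))*(-9 + 9) + 3325060 = 1344*0 + 3325060 = 0 + 3325060 = 3325060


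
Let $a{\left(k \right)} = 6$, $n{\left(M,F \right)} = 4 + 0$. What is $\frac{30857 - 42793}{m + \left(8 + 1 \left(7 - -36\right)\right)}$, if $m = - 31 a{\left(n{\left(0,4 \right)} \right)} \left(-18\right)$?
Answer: $- \frac{11936}{3399} \approx -3.5116$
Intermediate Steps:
$n{\left(M,F \right)} = 4$
$m = 3348$ ($m = \left(-31\right) 6 \left(-18\right) = \left(-186\right) \left(-18\right) = 3348$)
$\frac{30857 - 42793}{m + \left(8 + 1 \left(7 - -36\right)\right)} = \frac{30857 - 42793}{3348 + \left(8 + 1 \left(7 - -36\right)\right)} = - \frac{11936}{3348 + \left(8 + 1 \left(7 + 36\right)\right)} = - \frac{11936}{3348 + \left(8 + 1 \cdot 43\right)} = - \frac{11936}{3348 + \left(8 + 43\right)} = - \frac{11936}{3348 + 51} = - \frac{11936}{3399}$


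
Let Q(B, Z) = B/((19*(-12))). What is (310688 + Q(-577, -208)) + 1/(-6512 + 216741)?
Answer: 14892084384217/47932212 ≈ 3.1069e+5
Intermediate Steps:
Q(B, Z) = -B/228 (Q(B, Z) = B/(-228) = B*(-1/228) = -B/228)
(310688 + Q(-577, -208)) + 1/(-6512 + 216741) = (310688 - 1/228*(-577)) + 1/(-6512 + 216741) = (310688 + 577/228) + 1/210229 = 70837441/228 + 1/210229 = 14892084384217/47932212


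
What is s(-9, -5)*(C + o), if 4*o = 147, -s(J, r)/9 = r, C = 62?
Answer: 17775/4 ≈ 4443.8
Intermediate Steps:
s(J, r) = -9*r
o = 147/4 (o = (1/4)*147 = 147/4 ≈ 36.750)
s(-9, -5)*(C + o) = (-9*(-5))*(62 + 147/4) = 45*(395/4) = 17775/4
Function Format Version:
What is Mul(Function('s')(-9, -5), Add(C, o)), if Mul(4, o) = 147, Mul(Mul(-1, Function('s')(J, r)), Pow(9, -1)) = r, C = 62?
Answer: Rational(17775, 4) ≈ 4443.8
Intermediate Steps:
Function('s')(J, r) = Mul(-9, r)
o = Rational(147, 4) (o = Mul(Rational(1, 4), 147) = Rational(147, 4) ≈ 36.750)
Mul(Function('s')(-9, -5), Add(C, o)) = Mul(Mul(-9, -5), Add(62, Rational(147, 4))) = Mul(45, Rational(395, 4)) = Rational(17775, 4)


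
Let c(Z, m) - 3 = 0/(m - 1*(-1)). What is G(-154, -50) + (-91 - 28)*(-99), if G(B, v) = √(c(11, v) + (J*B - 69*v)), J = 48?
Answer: 11781 + I*√3939 ≈ 11781.0 + 62.761*I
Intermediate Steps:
c(Z, m) = 3 (c(Z, m) = 3 + 0/(m - 1*(-1)) = 3 + 0/(m + 1) = 3 + 0/(1 + m) = 3 + 0 = 3)
G(B, v) = √(3 - 69*v + 48*B) (G(B, v) = √(3 + (48*B - 69*v)) = √(3 + (-69*v + 48*B)) = √(3 - 69*v + 48*B))
G(-154, -50) + (-91 - 28)*(-99) = √(3 - 69*(-50) + 48*(-154)) + (-91 - 28)*(-99) = √(3 + 3450 - 7392) - 119*(-99) = √(-3939) + 11781 = I*√3939 + 11781 = 11781 + I*√3939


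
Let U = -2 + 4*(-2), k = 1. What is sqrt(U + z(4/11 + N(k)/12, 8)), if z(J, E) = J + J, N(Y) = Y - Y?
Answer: I*sqrt(1122)/11 ≈ 3.0451*I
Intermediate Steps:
N(Y) = 0
z(J, E) = 2*J
U = -10 (U = -2 - 8 = -10)
sqrt(U + z(4/11 + N(k)/12, 8)) = sqrt(-10 + 2*(4/11 + 0/12)) = sqrt(-10 + 2*(4*(1/11) + 0*(1/12))) = sqrt(-10 + 2*(4/11 + 0)) = sqrt(-10 + 2*(4/11)) = sqrt(-10 + 8/11) = sqrt(-102/11) = I*sqrt(1122)/11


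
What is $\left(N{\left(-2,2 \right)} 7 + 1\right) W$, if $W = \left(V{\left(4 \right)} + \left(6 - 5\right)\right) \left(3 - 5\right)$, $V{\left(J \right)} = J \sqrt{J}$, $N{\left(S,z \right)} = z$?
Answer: $-270$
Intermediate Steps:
$V{\left(J \right)} = J^{\frac{3}{2}}$
$W = -18$ ($W = \left(4^{\frac{3}{2}} + \left(6 - 5\right)\right) \left(3 - 5\right) = \left(8 + \left(6 - 5\right)\right) \left(-2\right) = \left(8 + 1\right) \left(-2\right) = 9 \left(-2\right) = -18$)
$\left(N{\left(-2,2 \right)} 7 + 1\right) W = \left(2 \cdot 7 + 1\right) \left(-18\right) = \left(14 + 1\right) \left(-18\right) = 15 \left(-18\right) = -270$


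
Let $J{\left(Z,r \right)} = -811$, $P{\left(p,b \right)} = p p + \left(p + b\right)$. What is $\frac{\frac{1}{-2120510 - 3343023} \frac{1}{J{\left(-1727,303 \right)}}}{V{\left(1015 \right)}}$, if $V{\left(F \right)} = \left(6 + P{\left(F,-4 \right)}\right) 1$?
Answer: $\frac{1}{4569356230066646} \approx 2.1885 \cdot 10^{-16}$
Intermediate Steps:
$P{\left(p,b \right)} = b + p + p^{2}$ ($P{\left(p,b \right)} = p^{2} + \left(b + p\right) = b + p + p^{2}$)
$V{\left(F \right)} = 2 + F + F^{2}$ ($V{\left(F \right)} = \left(6 + \left(-4 + F + F^{2}\right)\right) 1 = \left(2 + F + F^{2}\right) 1 = 2 + F + F^{2}$)
$\frac{\frac{1}{-2120510 - 3343023} \frac{1}{J{\left(-1727,303 \right)}}}{V{\left(1015 \right)}} = \frac{\frac{1}{-2120510 - 3343023} \frac{1}{-811}}{2 + 1015 + 1015^{2}} = \frac{\frac{1}{-5463533} \left(- \frac{1}{811}\right)}{2 + 1015 + 1030225} = \frac{\left(- \frac{1}{5463533}\right) \left(- \frac{1}{811}\right)}{1031242} = \frac{1}{4430925263} \cdot \frac{1}{1031242} = \frac{1}{4569356230066646}$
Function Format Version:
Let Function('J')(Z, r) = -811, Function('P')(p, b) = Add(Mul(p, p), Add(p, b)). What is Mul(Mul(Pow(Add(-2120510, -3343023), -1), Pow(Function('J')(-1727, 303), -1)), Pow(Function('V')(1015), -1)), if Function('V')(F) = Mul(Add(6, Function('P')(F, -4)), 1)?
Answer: Rational(1, 4569356230066646) ≈ 2.1885e-16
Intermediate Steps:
Function('P')(p, b) = Add(b, p, Pow(p, 2)) (Function('P')(p, b) = Add(Pow(p, 2), Add(b, p)) = Add(b, p, Pow(p, 2)))
Function('V')(F) = Add(2, F, Pow(F, 2)) (Function('V')(F) = Mul(Add(6, Add(-4, F, Pow(F, 2))), 1) = Mul(Add(2, F, Pow(F, 2)), 1) = Add(2, F, Pow(F, 2)))
Mul(Mul(Pow(Add(-2120510, -3343023), -1), Pow(Function('J')(-1727, 303), -1)), Pow(Function('V')(1015), -1)) = Mul(Mul(Pow(Add(-2120510, -3343023), -1), Pow(-811, -1)), Pow(Add(2, 1015, Pow(1015, 2)), -1)) = Mul(Mul(Pow(-5463533, -1), Rational(-1, 811)), Pow(Add(2, 1015, 1030225), -1)) = Mul(Mul(Rational(-1, 5463533), Rational(-1, 811)), Pow(1031242, -1)) = Mul(Rational(1, 4430925263), Rational(1, 1031242)) = Rational(1, 4569356230066646)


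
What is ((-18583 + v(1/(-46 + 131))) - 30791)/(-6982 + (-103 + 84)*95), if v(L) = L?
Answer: 4196789/746895 ≈ 5.6190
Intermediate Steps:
((-18583 + v(1/(-46 + 131))) - 30791)/(-6982 + (-103 + 84)*95) = ((-18583 + 1/(-46 + 131)) - 30791)/(-6982 + (-103 + 84)*95) = ((-18583 + 1/85) - 30791)/(-6982 - 19*95) = ((-18583 + 1/85) - 30791)/(-6982 - 1805) = (-1579554/85 - 30791)/(-8787) = -4196789/85*(-1/8787) = 4196789/746895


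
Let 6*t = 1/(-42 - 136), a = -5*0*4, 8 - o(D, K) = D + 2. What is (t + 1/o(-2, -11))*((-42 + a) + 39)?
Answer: -265/712 ≈ -0.37219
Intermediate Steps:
o(D, K) = 6 - D (o(D, K) = 8 - (D + 2) = 8 - (2 + D) = 8 + (-2 - D) = 6 - D)
a = 0 (a = 0*4 = 0)
t = -1/1068 (t = 1/(6*(-42 - 136)) = (⅙)/(-178) = (⅙)*(-1/178) = -1/1068 ≈ -0.00093633)
(t + 1/o(-2, -11))*((-42 + a) + 39) = (-1/1068 + 1/(6 - 1*(-2)))*((-42 + 0) + 39) = (-1/1068 + 1/(6 + 2))*(-42 + 39) = (-1/1068 + 1/8)*(-3) = (-1/1068 + ⅛)*(-3) = (265/2136)*(-3) = -265/712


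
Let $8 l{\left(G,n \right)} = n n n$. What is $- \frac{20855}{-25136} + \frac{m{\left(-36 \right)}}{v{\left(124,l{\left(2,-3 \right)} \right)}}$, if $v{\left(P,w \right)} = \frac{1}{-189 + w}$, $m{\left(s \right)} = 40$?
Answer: $- \frac{193400665}{25136} \approx -7694.2$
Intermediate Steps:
$l{\left(G,n \right)} = \frac{n^{3}}{8}$ ($l{\left(G,n \right)} = \frac{n n n}{8} = \frac{n^{2} n}{8} = \frac{n^{3}}{8}$)
$- \frac{20855}{-25136} + \frac{m{\left(-36 \right)}}{v{\left(124,l{\left(2,-3 \right)} \right)}} = - \frac{20855}{-25136} + \frac{40}{\frac{1}{-189 + \frac{\left(-3\right)^{3}}{8}}} = \left(-20855\right) \left(- \frac{1}{25136}\right) + \frac{40}{\frac{1}{-189 + \frac{1}{8} \left(-27\right)}} = \frac{20855}{25136} + \frac{40}{\frac{1}{-189 - \frac{27}{8}}} = \frac{20855}{25136} + \frac{40}{\frac{1}{- \frac{1539}{8}}} = \frac{20855}{25136} + \frac{40}{- \frac{8}{1539}} = \frac{20855}{25136} + 40 \left(- \frac{1539}{8}\right) = \frac{20855}{25136} - 7695 = - \frac{193400665}{25136}$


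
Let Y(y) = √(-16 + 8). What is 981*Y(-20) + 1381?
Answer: 1381 + 1962*I*√2 ≈ 1381.0 + 2774.7*I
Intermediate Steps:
Y(y) = 2*I*√2 (Y(y) = √(-8) = 2*I*√2)
981*Y(-20) + 1381 = 981*(2*I*√2) + 1381 = 1962*I*√2 + 1381 = 1381 + 1962*I*√2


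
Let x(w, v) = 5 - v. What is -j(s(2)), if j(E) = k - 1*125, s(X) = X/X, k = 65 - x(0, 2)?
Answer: 63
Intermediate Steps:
k = 62 (k = 65 - (5 - 1*2) = 65 - (5 - 2) = 65 - 1*3 = 65 - 3 = 62)
s(X) = 1
j(E) = -63 (j(E) = 62 - 1*125 = 62 - 125 = -63)
-j(s(2)) = -1*(-63) = 63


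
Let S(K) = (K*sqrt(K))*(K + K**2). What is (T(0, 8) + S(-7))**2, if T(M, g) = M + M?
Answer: -605052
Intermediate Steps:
T(M, g) = 2*M
S(K) = K**(3/2)*(K + K**2)
(T(0, 8) + S(-7))**2 = (2*0 + (-7)**(5/2)*(1 - 7))**2 = (0 + (49*I*sqrt(7))*(-6))**2 = (0 - 294*I*sqrt(7))**2 = (-294*I*sqrt(7))**2 = -605052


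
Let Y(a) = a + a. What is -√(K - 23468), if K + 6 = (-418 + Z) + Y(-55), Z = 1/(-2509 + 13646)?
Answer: -I*√2977034510401/11137 ≈ -154.93*I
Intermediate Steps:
Y(a) = 2*a
Z = 1/11137 ≈ 8.9791e-5
K = -5947157/11137 (K = -6 + ((-418 + 1/11137) + 2*(-55)) = -6 + (-4655265/11137 - 110) = -6 - 5880335/11137 = -5947157/11137 ≈ -534.00)
-√(K - 23468) = -√(-5947157/11137 - 23468) = -√(-267310273/11137) = -I*√2977034510401/11137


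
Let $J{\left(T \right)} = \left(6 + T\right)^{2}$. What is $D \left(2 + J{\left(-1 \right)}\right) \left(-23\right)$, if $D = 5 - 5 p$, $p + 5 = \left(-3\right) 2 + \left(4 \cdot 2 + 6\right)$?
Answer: $6210$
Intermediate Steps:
$p = 3$ ($p = -5 + \left(\left(-3\right) 2 + \left(4 \cdot 2 + 6\right)\right) = -5 + \left(-6 + \left(8 + 6\right)\right) = -5 + \left(-6 + 14\right) = -5 + 8 = 3$)
$D = -10$ ($D = 5 - 15 = -10$)
$D \left(2 + J{\left(-1 \right)}\right) \left(-23\right) = - 10 \left(2 + \left(6 - 1\right)^{2}\right) \left(-23\right) = - 10 \left(2 + 5^{2}\right) \left(-23\right) = - 10 \left(2 + 25\right) \left(-23\right) = \left(-10\right) 27 \left(-23\right) = \left(-270\right) \left(-23\right) = 6210$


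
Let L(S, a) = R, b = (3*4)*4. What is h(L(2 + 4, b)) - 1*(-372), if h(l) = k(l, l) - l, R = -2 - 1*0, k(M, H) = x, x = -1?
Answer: 373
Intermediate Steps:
k(M, H) = -1
b = 48 (b = 12*4 = 48)
R = -2 (R = -2 + 0 = -2)
L(S, a) = -2
h(l) = -1 - l
h(L(2 + 4, b)) - 1*(-372) = (-1 - 1*(-2)) - 1*(-372) = (-1 + 2) + 372 = 1 + 372 = 373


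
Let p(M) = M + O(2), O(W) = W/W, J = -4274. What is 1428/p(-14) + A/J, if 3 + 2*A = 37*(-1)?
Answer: -3051506/27781 ≈ -109.84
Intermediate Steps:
O(W) = 1
p(M) = 1 + M (p(M) = M + 1 = 1 + M)
A = -20 (A = -3/2 + (37*(-1))/2 = -3/2 + (½)*(-37) = -3/2 - 37/2 = -20)
1428/p(-14) + A/J = 1428/(1 - 14) - 20/(-4274) = 1428/(-13) - 20*(-1/4274) = 1428*(-1/13) + 10/2137 = -1428/13 + 10/2137 = -3051506/27781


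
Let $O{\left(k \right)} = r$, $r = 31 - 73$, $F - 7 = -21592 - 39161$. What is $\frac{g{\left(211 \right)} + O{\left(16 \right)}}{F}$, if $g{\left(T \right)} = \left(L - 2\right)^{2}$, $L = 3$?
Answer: $\frac{41}{60746} \approx 0.00067494$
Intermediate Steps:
$F = -60746$ ($F = 7 - 60753 = -60746$)
$g{\left(T \right)} = 1$ ($g{\left(T \right)} = \left(3 - 2\right)^{2} = 1^{2} = 1$)
$r = -42$
$O{\left(k \right)} = -42$
$\frac{g{\left(211 \right)} + O{\left(16 \right)}}{F} = \frac{1 - 42}{-60746} = \left(-41\right) \left(- \frac{1}{60746}\right) = \frac{41}{60746}$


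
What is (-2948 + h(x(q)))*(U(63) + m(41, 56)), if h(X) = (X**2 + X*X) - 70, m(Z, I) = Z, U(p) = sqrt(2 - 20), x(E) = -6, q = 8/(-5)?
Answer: -120786 - 8838*I*sqrt(2) ≈ -1.2079e+5 - 12499.0*I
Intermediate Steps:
q = -8/5 (q = 8*(-1/5) = -8/5 ≈ -1.6000)
U(p) = 3*I*sqrt(2) (U(p) = sqrt(-18) = 3*I*sqrt(2))
h(X) = -70 + 2*X**2 (h(X) = (X**2 + X**2) - 70 = 2*X**2 - 70 = -70 + 2*X**2)
(-2948 + h(x(q)))*(U(63) + m(41, 56)) = (-2948 + (-70 + 2*(-6)**2))*(3*I*sqrt(2) + 41) = (-2948 + (-70 + 2*36))*(41 + 3*I*sqrt(2)) = (-2948 + (-70 + 72))*(41 + 3*I*sqrt(2)) = (-2948 + 2)*(41 + 3*I*sqrt(2)) = -2946*(41 + 3*I*sqrt(2)) = -120786 - 8838*I*sqrt(2)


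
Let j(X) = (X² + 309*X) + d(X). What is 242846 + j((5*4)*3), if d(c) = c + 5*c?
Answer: 265346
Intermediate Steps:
d(c) = 6*c
j(X) = X² + 315*X (j(X) = (X² + 309*X) + 6*X = X² + 315*X)
242846 + j((5*4)*3) = 242846 + ((5*4)*3)*(315 + (5*4)*3) = 242846 + (20*3)*(315 + 20*3) = 242846 + 60*(315 + 60) = 242846 + 60*375 = 242846 + 22500 = 265346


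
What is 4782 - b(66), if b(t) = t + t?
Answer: 4650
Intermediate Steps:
b(t) = 2*t
4782 - b(66) = 4782 - 2*66 = 4782 - 1*132 = 4782 - 132 = 4650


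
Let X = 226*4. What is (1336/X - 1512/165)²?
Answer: 2281686289/38626225 ≈ 59.071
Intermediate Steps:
X = 904
(1336/X - 1512/165)² = (1336/904 - 1512/165)² = (1336*(1/904) - 1512*1/165)² = (167/113 - 504/55)² = (-47767/6215)² = 2281686289/38626225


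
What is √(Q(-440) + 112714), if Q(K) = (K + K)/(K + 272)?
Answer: 8*√776706/21 ≈ 335.74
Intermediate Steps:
Q(K) = 2*K/(272 + K) (Q(K) = (2*K)/(272 + K) = 2*K/(272 + K))
√(Q(-440) + 112714) = √(2*(-440)/(272 - 440) + 112714) = √(2*(-440)/(-168) + 112714) = √(2*(-440)*(-1/168) + 112714) = √(110/21 + 112714) = √(2367104/21) = 8*√776706/21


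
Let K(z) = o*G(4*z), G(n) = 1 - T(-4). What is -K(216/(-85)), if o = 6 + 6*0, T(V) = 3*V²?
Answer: 282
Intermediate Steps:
G(n) = -47 (G(n) = 1 - 3*(-4)² = 1 - 3*16 = 1 - 1*48 = 1 - 48 = -47)
o = 6 (o = 6 + 0 = 6)
K(z) = -282 (K(z) = 6*(-47) = -282)
-K(216/(-85)) = -1*(-282) = 282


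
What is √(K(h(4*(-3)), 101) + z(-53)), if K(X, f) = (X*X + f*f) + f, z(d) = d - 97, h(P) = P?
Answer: 6*√286 ≈ 101.47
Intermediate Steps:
z(d) = -97 + d
K(X, f) = f + X² + f² (K(X, f) = (X² + f²) + f = f + X² + f²)
√(K(h(4*(-3)), 101) + z(-53)) = √((101 + (4*(-3))² + 101²) + (-97 - 53)) = √((101 + (-12)² + 10201) - 150) = √((101 + 144 + 10201) - 150) = √(10446 - 150) = √10296 = 6*√286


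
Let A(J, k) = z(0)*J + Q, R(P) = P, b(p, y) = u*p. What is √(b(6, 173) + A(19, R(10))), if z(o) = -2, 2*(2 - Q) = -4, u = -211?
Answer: 10*I*√13 ≈ 36.056*I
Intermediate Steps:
Q = 4 (Q = 2 - ½*(-4) = 2 + 2 = 4)
b(p, y) = -211*p
A(J, k) = 4 - 2*J (A(J, k) = -2*J + 4 = 4 - 2*J)
√(b(6, 173) + A(19, R(10))) = √(-211*6 + (4 - 2*19)) = √(-1266 + (4 - 38)) = √(-1266 - 34) = √(-1300) = 10*I*√13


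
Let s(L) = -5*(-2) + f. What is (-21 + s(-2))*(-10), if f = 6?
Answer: 50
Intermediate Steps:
s(L) = 16 (s(L) = -5*(-2) + 6 = 10 + 6 = 16)
(-21 + s(-2))*(-10) = (-21 + 16)*(-10) = -5*(-10) = 50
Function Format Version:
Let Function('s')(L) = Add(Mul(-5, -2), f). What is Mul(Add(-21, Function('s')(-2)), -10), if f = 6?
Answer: 50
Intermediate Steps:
Function('s')(L) = 16 (Function('s')(L) = Add(Mul(-5, -2), 6) = Add(10, 6) = 16)
Mul(Add(-21, Function('s')(-2)), -10) = Mul(Add(-21, 16), -10) = Mul(-5, -10) = 50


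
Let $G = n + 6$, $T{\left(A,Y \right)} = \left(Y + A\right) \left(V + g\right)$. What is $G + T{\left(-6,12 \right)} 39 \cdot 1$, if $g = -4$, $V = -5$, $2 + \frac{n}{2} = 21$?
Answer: $-2062$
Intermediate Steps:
$n = 38$ ($n = -4 + 2 \cdot 21 = -4 + 42 = 38$)
$T{\left(A,Y \right)} = - 9 A - 9 Y$ ($T{\left(A,Y \right)} = \left(Y + A\right) \left(-5 - 4\right) = \left(A + Y\right) \left(-9\right) = - 9 A - 9 Y$)
$G = 44$ ($G = 38 + 6 = 44$)
$G + T{\left(-6,12 \right)} 39 \cdot 1 = 44 + \left(\left(-9\right) \left(-6\right) - 108\right) 39 \cdot 1 = 44 + \left(54 - 108\right) 39 = 44 - 2106 = -2062$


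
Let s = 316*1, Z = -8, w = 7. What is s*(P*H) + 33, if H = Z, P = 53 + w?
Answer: -151647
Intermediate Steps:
P = 60 (P = 53 + 7 = 60)
H = -8
s = 316
s*(P*H) + 33 = 316*(60*(-8)) + 33 = 316*(-480) + 33 = -151680 + 33 = -151647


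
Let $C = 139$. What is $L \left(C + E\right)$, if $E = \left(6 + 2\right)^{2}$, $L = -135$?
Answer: $-27405$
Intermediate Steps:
$E = 64$ ($E = 8^{2} = 64$)
$L \left(C + E\right) = - 135 \left(139 + 64\right) = \left(-135\right) 203 = -27405$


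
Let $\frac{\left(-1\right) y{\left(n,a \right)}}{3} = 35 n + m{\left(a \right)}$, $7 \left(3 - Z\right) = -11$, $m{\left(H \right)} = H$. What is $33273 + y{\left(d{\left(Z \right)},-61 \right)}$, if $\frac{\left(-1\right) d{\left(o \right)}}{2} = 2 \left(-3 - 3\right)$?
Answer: $30936$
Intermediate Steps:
$Z = \frac{32}{7}$ ($Z = 3 - - \frac{11}{7} = 3 + \frac{11}{7} = \frac{32}{7} \approx 4.5714$)
$d{\left(o \right)} = 24$ ($d{\left(o \right)} = - 2 \cdot 2 \left(-3 - 3\right) = - 2 \cdot 2 \left(-6\right) = \left(-2\right) \left(-12\right) = 24$)
$y{\left(n,a \right)} = - 105 n - 3 a$ ($y{\left(n,a \right)} = - 3 \left(35 n + a\right) = - 3 \left(a + 35 n\right) = - 105 n - 3 a$)
$33273 + y{\left(d{\left(Z \right)},-61 \right)} = 33273 - 2337 = 30936$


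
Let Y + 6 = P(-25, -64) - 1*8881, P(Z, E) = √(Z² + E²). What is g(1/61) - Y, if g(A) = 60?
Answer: 8947 - √4721 ≈ 8878.3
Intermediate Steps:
P(Z, E) = √(E² + Z²)
Y = -8887 + √4721 (Y = -6 + (√((-64)² + (-25)²) - 1*8881) = -6 + (√(4096 + 625) - 8881) = -6 + (√4721 - 8881) = -6 + (-8881 + √4721) = -8887 + √4721 ≈ -8818.3)
g(1/61) - Y = 60 - (-8887 + √4721) = 60 + (8887 - √4721) = 8947 - √4721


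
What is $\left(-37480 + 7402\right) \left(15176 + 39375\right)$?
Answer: $-1640784978$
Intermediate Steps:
$\left(-37480 + 7402\right) \left(15176 + 39375\right) = \left(-30078\right) 54551 = -1640784978$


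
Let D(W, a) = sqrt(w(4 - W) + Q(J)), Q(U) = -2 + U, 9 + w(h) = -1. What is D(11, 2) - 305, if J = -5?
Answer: -305 + I*sqrt(17) ≈ -305.0 + 4.1231*I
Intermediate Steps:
w(h) = -10 (w(h) = -9 - 1 = -10)
D(W, a) = I*sqrt(17) (D(W, a) = sqrt(-10 + (-2 - 5)) = sqrt(-10 - 7) = sqrt(-17) = I*sqrt(17))
D(11, 2) - 305 = I*sqrt(17) - 305 = -305 + I*sqrt(17)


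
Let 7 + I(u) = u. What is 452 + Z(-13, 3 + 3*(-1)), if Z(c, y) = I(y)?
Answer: 445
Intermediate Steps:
I(u) = -7 + u
Z(c, y) = -7 + y
452 + Z(-13, 3 + 3*(-1)) = 452 + (-7 + (3 + 3*(-1))) = 452 + (-7 + (3 - 3)) = 452 + (-7 + 0) = 452 - 7 = 445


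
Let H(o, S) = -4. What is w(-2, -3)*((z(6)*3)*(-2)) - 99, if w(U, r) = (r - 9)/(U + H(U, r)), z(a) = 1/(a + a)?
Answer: -100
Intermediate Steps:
z(a) = 1/(2*a)
w(U, r) = (-9 + r)/(-4 + U) (w(U, r) = (r - 9)/(U - 4) = (-9 + r)/(-4 + U))
w(-2, -3)*((z(6)*3)*(-2)) - 99 = ((-9 - 3)/(-4 - 2))*((((1/2)/6)*3)*(-2)) - 99 = (-12/(-6))*((((1/2)*(1/6))*3)*(-2)) - 99 = (-1/6*(-12))*(((1/12)*3)*(-2)) - 99 = 2*((1/4)*(-2)) - 99 = 2*(-1/2) - 99 = -1 - 99 = -100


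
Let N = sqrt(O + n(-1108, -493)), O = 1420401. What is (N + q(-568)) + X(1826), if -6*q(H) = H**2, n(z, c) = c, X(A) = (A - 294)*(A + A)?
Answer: 16623280/3 + 2*sqrt(354977) ≈ 5.5423e+6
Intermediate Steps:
X(A) = 2*A*(-294 + A) (X(A) = (-294 + A)*(2*A) = 2*A*(-294 + A))
N = 2*sqrt(354977) (N = sqrt(1420401 - 493) = sqrt(1419908) = 2*sqrt(354977) ≈ 1191.6)
q(H) = -H**2/6
(N + q(-568)) + X(1826) = (2*sqrt(354977) - 1/6*(-568)**2) + 2*1826*(-294 + 1826) = (2*sqrt(354977) - 1/6*322624) + 2*1826*1532 = (2*sqrt(354977) - 161312/3) + 5594864 = (-161312/3 + 2*sqrt(354977)) + 5594864 = 16623280/3 + 2*sqrt(354977)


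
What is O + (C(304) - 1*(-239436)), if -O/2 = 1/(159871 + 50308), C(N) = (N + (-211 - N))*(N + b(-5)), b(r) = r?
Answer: 37064436111/210179 ≈ 1.7635e+5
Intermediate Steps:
C(N) = 1055 - 211*N (C(N) = (N + (-211 - N))*(N - 5) = -211*(-5 + N) = 1055 - 211*N)
O = -2/210179 (O = -2/(159871 + 50308) = -2/210179 ≈ -9.5157e-6)
O + (C(304) - 1*(-239436)) = -2/210179 + ((1055 - 211*304) - 1*(-239436)) = -2/210179 + ((1055 - 64144) + 239436) = -2/210179 + (-63089 + 239436) = -2/210179 + 176347 = 37064436111/210179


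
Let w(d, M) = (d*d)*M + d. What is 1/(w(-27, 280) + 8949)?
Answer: 1/213042 ≈ 4.6939e-6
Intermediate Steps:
w(d, M) = d + M*d² (w(d, M) = d²*M + d = M*d² + d = d + M*d²)
1/(w(-27, 280) + 8949) = 1/(-27*(1 + 280*(-27)) + 8949) = 1/(-27*(1 - 7560) + 8949) = 1/(-27*(-7559) + 8949) = 1/(204093 + 8949) = 1/213042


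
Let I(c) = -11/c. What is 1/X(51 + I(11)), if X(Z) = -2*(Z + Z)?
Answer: -1/200 ≈ -0.0050000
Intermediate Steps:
X(Z) = -4*Z
1/X(51 + I(11)) = 1/(-4*(51 - 11/11)) = 1/(-4*(51 - 11*1/11)) = 1/(-4*(51 - 1)) = 1/(-4*50) = 1/(-200) = -1/200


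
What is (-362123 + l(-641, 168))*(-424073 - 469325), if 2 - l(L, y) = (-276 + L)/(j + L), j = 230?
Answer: 132966790057904/411 ≈ 3.2352e+11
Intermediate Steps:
l(L, y) = 2 - (-276 + L)/(230 + L)
(-362123 + l(-641, 168))*(-424073 - 469325) = (-362123 + (736 - 641)/(230 - 641))*(-424073 - 469325) = (-362123 + 95/(-411))*(-893398) = (-362123 - 1/411*95)*(-893398) = (-362123 - 95/411)*(-893398) = -148832648/411*(-893398) = 132966790057904/411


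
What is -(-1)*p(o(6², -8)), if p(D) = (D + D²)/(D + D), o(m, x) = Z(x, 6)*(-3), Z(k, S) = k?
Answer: 25/2 ≈ 12.500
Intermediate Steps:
o(m, x) = -3*x (o(m, x) = x*(-3) = -3*x)
p(D) = (D + D²)/(2*D) (p(D) = (D + D²)/((2*D)) = (D + D²)*(1/(2*D)) = (D + D²)/(2*D))
-(-1)*p(o(6², -8)) = -(-1)*(½ + (-3*(-8))/2) = -(-1)*(½ + (½)*24) = -(-1)*(½ + 12) = -(-1)*25/2 = -1*(-25/2) = 25/2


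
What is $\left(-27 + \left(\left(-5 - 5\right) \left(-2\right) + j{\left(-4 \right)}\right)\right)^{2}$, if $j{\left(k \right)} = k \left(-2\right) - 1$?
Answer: $0$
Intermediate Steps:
$j{\left(k \right)} = -1 - 2 k$ ($j{\left(k \right)} = - 2 k - 1 = -1 - 2 k$)
$\left(-27 + \left(\left(-5 - 5\right) \left(-2\right) + j{\left(-4 \right)}\right)\right)^{2} = \left(-27 + \left(\left(-5 - 5\right) \left(-2\right) - -7\right)\right)^{2} = \left(-27 + \left(\left(-10\right) \left(-2\right) + \left(-1 + 8\right)\right)\right)^{2} = \left(-27 + \left(20 + 7\right)\right)^{2} = \left(-27 + 27\right)^{2} = 0^{2} = 0$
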